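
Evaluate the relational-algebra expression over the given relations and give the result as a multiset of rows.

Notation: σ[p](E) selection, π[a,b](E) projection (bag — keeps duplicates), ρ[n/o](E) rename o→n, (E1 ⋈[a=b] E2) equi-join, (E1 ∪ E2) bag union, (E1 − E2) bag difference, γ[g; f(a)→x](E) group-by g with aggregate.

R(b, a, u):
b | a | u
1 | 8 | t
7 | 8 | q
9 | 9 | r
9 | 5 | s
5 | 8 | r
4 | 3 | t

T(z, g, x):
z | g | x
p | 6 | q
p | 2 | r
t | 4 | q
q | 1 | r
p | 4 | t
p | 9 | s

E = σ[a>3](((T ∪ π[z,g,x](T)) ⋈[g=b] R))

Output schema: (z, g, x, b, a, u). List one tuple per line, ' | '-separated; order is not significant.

Row counts bottom-up:
  T → 6
  T → 6
  π[z,g,x](T) → 6
  (T ∪ π[z,g,x](T)) → 12
  R → 6
  ((T ∪ π[z,g,x](T)) ⋈[g=b] R) → 10
  σ[a>3](((T ∪ π[z,g,x](T)) ⋈[g=b] R)) → 6

== RESULT ==
z | g | x | b | a | u
p | 9 | s | 9 | 5 | s
p | 9 | s | 9 | 5 | s
p | 9 | s | 9 | 9 | r
p | 9 | s | 9 | 9 | r
q | 1 | r | 1 | 8 | t
q | 1 | r | 1 | 8 | t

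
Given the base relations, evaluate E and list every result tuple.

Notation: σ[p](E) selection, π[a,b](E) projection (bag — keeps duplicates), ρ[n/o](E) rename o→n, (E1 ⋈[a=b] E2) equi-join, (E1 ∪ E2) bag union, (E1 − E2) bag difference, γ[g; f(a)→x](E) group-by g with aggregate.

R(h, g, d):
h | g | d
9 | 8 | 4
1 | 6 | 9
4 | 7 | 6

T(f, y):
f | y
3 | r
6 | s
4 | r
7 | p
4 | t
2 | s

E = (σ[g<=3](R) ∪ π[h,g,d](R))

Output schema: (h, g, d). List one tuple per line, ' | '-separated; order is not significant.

Subexpression sizes:
  R → 3
  σ[g<=3](R) → 0
  R → 3
  π[h,g,d](R) → 3
  (σ[g<=3](R) ∪ π[h,g,d](R)) → 3

== RESULT ==
h | g | d
1 | 6 | 9
4 | 7 | 6
9 | 8 | 4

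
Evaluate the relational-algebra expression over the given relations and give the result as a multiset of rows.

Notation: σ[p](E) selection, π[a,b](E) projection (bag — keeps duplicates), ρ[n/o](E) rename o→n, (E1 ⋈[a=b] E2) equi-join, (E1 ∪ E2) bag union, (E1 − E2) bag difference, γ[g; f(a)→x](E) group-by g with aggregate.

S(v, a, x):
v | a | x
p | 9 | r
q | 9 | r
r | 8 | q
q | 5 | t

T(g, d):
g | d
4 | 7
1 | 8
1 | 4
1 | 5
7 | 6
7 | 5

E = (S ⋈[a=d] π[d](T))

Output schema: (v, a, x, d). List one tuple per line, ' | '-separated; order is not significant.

Row counts bottom-up:
  S → 4
  T → 6
  π[d](T) → 6
  (S ⋈[a=d] π[d](T)) → 3

== RESULT ==
v | a | x | d
q | 5 | t | 5
q | 5 | t | 5
r | 8 | q | 8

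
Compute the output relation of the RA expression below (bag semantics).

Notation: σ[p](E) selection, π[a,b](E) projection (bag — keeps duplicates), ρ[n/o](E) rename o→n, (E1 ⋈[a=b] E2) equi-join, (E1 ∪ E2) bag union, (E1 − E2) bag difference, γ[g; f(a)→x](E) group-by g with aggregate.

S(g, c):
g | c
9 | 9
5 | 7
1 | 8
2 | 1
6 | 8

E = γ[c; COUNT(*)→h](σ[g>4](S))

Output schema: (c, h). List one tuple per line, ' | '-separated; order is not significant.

Subexpression sizes:
  S → 5
  σ[g>4](S) → 3
  γ[c; COUNT(*)→h](σ[g>4](S)) → 3

== RESULT ==
c | h
7 | 1
8 | 1
9 | 1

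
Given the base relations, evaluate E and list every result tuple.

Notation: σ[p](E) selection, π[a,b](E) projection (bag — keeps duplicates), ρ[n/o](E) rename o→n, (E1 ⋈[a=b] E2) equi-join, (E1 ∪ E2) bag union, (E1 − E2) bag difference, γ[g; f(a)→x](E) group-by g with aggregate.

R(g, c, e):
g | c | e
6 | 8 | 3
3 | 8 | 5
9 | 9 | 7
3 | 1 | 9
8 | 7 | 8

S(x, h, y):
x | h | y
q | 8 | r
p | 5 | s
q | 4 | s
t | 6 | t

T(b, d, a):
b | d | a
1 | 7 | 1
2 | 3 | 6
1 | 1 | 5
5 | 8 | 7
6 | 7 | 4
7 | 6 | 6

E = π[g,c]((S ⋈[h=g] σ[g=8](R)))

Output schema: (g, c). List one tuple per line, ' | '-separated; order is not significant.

Stepwise |·|:
  S → 4
  R → 5
  σ[g=8](R) → 1
  (S ⋈[h=g] σ[g=8](R)) → 1
  π[g,c]((S ⋈[h=g] σ[g=8](R))) → 1

== RESULT ==
g | c
8 | 7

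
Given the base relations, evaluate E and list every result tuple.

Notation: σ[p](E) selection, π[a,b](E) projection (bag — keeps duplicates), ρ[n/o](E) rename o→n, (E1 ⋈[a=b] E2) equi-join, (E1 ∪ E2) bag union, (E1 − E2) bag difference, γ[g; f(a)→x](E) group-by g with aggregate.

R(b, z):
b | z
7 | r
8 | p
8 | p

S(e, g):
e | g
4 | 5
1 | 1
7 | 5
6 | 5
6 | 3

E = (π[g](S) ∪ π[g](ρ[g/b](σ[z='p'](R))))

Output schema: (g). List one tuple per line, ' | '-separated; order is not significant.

Row counts bottom-up:
  S → 5
  π[g](S) → 5
  R → 3
  σ[z='p'](R) → 2
  ρ[g/b](σ[z='p'](R)) → 2
  π[g](ρ[g/b](σ[z='p'](R))) → 2
  (π[g](S) ∪ π[g](ρ[g/b](σ[z='p'](R)))) → 7

== RESULT ==
g
1
3
5
5
5
8
8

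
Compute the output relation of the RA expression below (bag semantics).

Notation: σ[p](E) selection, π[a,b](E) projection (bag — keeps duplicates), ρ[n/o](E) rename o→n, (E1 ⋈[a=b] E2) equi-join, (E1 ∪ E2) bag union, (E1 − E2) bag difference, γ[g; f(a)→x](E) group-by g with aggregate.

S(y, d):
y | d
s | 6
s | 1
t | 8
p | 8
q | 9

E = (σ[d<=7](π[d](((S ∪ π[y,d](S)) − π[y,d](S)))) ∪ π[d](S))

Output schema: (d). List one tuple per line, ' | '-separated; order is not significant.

Per-node cardinality:
  S → 5
  S → 5
  π[y,d](S) → 5
  (S ∪ π[y,d](S)) → 10
  S → 5
  π[y,d](S) → 5
  ((S ∪ π[y,d](S)) − π[y,d](S)) → 5
  π[d](((S ∪ π[y,d](S)) − π[y,d](S))) → 5
  σ[d<=7](π[d](((S ∪ π[y,d](S)) − π[y,d](S)))) → 2
  S → 5
  π[d](S) → 5
  (σ[d<=7](π[d](((S ∪ π[y,d](S)) − π[y,d](S)))) ∪ π[d](S)) → 7

== RESULT ==
d
1
1
6
6
8
8
9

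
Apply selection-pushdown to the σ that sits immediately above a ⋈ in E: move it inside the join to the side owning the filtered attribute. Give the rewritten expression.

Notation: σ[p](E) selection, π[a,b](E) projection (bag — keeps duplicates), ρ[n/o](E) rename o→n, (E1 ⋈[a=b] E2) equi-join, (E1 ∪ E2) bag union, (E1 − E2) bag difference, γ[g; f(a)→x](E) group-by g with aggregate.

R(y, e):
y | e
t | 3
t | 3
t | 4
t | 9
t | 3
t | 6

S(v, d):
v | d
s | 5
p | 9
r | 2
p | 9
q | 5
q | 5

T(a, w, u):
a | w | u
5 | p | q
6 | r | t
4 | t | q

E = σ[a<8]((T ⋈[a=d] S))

σ filters on a, owned by the left side.
E' = (σ[a<8](T) ⋈[a=d] S)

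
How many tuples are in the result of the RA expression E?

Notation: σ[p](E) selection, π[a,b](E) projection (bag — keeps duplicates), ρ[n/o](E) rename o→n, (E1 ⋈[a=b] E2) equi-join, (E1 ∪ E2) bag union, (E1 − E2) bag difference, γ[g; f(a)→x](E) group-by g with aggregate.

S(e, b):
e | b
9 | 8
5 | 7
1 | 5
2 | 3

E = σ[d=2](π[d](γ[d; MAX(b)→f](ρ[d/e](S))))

Per-node cardinality:
  S → 4
  ρ[d/e](S) → 4
  γ[d; MAX(b)→f](ρ[d/e](S)) → 4
  π[d](γ[d; MAX(b)→f](ρ[d/e](S))) → 4
  σ[d=2](π[d](γ[d; MAX(b)→f](ρ[d/e](S)))) → 1

|E| = 1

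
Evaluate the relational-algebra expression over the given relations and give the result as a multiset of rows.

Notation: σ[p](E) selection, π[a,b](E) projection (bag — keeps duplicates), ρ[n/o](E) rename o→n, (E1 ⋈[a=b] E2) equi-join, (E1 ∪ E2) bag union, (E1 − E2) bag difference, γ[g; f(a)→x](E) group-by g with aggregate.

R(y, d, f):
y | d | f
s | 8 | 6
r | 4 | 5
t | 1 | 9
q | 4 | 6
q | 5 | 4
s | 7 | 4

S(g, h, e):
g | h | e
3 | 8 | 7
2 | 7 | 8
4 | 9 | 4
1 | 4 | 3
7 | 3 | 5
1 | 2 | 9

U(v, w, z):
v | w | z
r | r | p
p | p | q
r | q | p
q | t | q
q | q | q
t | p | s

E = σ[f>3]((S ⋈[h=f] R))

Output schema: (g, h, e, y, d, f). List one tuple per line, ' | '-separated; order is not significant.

Stepwise |·|:
  S → 6
  R → 6
  (S ⋈[h=f] R) → 3
  σ[f>3]((S ⋈[h=f] R)) → 3

== RESULT ==
g | h | e | y | d | f
1 | 4 | 3 | q | 5 | 4
1 | 4 | 3 | s | 7 | 4
4 | 9 | 4 | t | 1 | 9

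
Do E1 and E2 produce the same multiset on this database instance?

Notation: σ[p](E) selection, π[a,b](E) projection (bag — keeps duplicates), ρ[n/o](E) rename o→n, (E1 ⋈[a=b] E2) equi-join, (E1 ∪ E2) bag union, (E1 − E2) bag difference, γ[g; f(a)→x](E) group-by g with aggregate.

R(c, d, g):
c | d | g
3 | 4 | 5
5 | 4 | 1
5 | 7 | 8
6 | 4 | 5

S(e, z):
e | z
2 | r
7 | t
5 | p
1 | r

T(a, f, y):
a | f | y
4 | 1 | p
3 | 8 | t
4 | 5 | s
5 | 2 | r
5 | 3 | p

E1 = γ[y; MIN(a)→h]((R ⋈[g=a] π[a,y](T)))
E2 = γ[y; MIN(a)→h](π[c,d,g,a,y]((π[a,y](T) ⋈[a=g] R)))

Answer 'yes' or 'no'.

E1 row counts bottom-up:
  R → 4
  T → 5
  π[a,y](T) → 5
  (R ⋈[g=a] π[a,y](T)) → 4
  γ[y; MIN(a)→h]((R ⋈[g=a] π[a,y](T))) → 2
E2 row counts bottom-up:
  T → 5
  π[a,y](T) → 5
  R → 4
  (π[a,y](T) ⋈[a=g] R) → 4
  π[c,d,g,a,y]((π[a,y](T) ⋈[a=g] R)) → 4
  γ[y; MIN(a)→h](π[c,d,g,a,y]((π[a,y](T) ⋈[a=g] R))) → 2

E1 and E2 produce the same multiset:
y | h
p | 5
r | 5

yes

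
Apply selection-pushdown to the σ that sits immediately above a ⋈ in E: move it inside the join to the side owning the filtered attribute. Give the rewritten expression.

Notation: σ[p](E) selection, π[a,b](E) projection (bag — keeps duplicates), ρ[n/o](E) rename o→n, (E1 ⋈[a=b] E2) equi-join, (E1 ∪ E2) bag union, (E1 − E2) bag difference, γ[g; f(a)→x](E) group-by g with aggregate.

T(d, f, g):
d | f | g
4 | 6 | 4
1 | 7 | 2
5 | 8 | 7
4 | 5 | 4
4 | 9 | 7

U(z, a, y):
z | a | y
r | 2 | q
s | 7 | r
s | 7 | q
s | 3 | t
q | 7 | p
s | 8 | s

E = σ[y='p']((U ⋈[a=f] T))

σ filters on y, owned by the left side.
E' = (σ[y='p'](U) ⋈[a=f] T)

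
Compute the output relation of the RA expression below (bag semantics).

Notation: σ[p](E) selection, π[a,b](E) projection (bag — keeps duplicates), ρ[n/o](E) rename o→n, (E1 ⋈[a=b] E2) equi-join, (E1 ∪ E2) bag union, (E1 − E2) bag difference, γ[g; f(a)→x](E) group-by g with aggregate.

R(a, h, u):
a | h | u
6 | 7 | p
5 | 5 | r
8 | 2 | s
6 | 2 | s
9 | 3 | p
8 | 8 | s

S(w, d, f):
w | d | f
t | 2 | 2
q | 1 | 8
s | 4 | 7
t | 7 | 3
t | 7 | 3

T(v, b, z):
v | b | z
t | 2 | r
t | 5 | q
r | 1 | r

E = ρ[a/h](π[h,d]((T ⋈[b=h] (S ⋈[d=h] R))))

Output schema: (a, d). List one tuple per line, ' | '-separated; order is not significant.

Row counts bottom-up:
  T → 3
  S → 5
  R → 6
  (S ⋈[d=h] R) → 4
  (T ⋈[b=h] (S ⋈[d=h] R)) → 2
  π[h,d]((T ⋈[b=h] (S ⋈[d=h] R))) → 2
  ρ[a/h](π[h,d]((T ⋈[b=h] (S ⋈[d=h] R)))) → 2

== RESULT ==
a | d
2 | 2
2 | 2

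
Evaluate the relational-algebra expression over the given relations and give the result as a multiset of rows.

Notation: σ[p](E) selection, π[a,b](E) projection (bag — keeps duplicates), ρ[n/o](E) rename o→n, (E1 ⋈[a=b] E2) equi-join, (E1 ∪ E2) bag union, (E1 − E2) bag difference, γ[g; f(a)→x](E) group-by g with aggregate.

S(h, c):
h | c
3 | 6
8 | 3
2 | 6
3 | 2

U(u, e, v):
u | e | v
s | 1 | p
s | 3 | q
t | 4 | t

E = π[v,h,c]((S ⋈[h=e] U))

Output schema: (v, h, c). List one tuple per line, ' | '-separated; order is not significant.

Subexpression sizes:
  S → 4
  U → 3
  (S ⋈[h=e] U) → 2
  π[v,h,c]((S ⋈[h=e] U)) → 2

== RESULT ==
v | h | c
q | 3 | 2
q | 3 | 6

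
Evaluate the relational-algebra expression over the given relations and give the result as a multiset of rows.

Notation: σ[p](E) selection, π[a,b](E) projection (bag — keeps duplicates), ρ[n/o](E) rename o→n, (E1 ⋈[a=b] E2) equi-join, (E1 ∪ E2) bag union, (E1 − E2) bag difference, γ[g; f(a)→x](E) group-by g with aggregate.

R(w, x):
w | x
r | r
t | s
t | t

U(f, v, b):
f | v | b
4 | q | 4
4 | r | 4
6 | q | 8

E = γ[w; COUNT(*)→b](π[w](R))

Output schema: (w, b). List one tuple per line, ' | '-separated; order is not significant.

Stepwise |·|:
  R → 3
  π[w](R) → 3
  γ[w; COUNT(*)→b](π[w](R)) → 2

== RESULT ==
w | b
r | 1
t | 2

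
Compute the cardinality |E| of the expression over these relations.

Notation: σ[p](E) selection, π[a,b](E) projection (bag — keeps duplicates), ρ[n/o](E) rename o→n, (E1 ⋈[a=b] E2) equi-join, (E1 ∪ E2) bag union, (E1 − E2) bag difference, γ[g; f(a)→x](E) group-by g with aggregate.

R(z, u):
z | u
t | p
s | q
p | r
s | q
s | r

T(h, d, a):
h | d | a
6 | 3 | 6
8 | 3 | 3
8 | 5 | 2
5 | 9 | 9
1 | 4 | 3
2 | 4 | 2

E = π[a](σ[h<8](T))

Row counts bottom-up:
  T → 6
  σ[h<8](T) → 4
  π[a](σ[h<8](T)) → 4

|E| = 4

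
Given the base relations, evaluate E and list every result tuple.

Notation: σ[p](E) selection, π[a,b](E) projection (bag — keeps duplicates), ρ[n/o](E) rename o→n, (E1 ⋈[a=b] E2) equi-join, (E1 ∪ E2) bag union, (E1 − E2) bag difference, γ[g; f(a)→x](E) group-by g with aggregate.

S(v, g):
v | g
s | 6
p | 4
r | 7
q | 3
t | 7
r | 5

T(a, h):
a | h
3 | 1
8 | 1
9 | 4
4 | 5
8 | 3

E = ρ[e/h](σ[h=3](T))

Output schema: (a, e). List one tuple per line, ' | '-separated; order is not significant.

Subexpression sizes:
  T → 5
  σ[h=3](T) → 1
  ρ[e/h](σ[h=3](T)) → 1

== RESULT ==
a | e
8 | 3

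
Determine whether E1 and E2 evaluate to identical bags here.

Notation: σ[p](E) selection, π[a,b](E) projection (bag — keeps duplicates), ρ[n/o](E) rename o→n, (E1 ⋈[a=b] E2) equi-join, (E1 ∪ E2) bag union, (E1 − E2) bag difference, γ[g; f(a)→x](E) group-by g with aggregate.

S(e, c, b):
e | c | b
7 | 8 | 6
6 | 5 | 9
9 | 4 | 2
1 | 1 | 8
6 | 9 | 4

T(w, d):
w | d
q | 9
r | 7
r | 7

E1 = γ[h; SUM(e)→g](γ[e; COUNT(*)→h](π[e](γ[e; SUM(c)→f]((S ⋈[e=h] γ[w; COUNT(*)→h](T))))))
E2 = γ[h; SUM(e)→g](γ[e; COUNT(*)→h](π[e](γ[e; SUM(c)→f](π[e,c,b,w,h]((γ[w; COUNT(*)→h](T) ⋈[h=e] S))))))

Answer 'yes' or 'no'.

E1 subexpression sizes:
  S → 5
  T → 3
  γ[w; COUNT(*)→h](T) → 2
  (S ⋈[e=h] γ[w; COUNT(*)→h](T)) → 1
  γ[e; SUM(c)→f]((S ⋈[e=h] γ[w; COUNT(*)→h](T))) → 1
  π[e](γ[e; SUM(c)→f]((S ⋈[e=h] γ[w; COUNT(*)→h](T)))) → 1
  γ[e; COUNT(*)→h](π[e](γ[e; SUM(c)→f]((S ⋈[e=h] γ[w; COUNT(*)→h](T))))) → 1
  γ[h; SUM(e)→g](γ[e; COUNT(*)→h](π[e](γ[e; SUM(c)→f]((S ⋈[e=h] γ[w; COUNT(*)→h](T)))))) → 1
E2 subexpression sizes:
  T → 3
  γ[w; COUNT(*)→h](T) → 2
  S → 5
  (γ[w; COUNT(*)→h](T) ⋈[h=e] S) → 1
  π[e,c,b,w,h]((γ[w; COUNT(*)→h](T) ⋈[h=e] S)) → 1
  γ[e; SUM(c)→f](π[e,c,b,w,h]((γ[w; COUNT(*)→h](T) ⋈[h=e] S))) → 1
  π[e](γ[e; SUM(c)→f](π[e,c,b,w,h]((γ[w; COUNT(*)→h](T) ⋈[h=e] S)))) → 1
  γ[e; COUNT(*)→h](π[e](γ[e; SUM(c)→f](π[e,c,b,w,h]((γ[w; COUNT(*)→h](T) ⋈[h=e] S))))) → 1
  γ[h; SUM(e)→g](γ[e; COUNT(*)→h](π[e](γ[e; SUM(c)→f](π[e,c,b,w,h]((γ[w; COUNT(*)→h](T) ⋈[h=e] S)))))) → 1

E1 and E2 produce the same multiset:
h | g
1 | 1

yes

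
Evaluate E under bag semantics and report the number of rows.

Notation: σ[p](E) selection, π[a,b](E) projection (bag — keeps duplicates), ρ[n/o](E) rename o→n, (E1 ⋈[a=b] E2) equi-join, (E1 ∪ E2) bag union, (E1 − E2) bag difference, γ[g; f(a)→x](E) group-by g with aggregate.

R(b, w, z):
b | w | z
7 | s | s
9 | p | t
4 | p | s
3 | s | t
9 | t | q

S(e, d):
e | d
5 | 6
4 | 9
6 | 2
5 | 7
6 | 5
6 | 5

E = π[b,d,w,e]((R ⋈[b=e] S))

Row counts bottom-up:
  R → 5
  S → 6
  (R ⋈[b=e] S) → 1
  π[b,d,w,e]((R ⋈[b=e] S)) → 1

|E| = 1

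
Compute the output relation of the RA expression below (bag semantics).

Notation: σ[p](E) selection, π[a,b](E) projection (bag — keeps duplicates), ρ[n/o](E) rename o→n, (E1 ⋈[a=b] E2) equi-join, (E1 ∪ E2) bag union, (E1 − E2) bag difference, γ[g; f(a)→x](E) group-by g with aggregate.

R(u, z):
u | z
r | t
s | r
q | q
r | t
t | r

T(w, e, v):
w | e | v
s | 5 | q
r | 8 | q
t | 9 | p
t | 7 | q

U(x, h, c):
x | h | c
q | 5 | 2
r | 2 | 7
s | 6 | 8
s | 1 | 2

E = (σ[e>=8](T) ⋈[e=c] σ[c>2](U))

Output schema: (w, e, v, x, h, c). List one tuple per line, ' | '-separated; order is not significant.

Row counts bottom-up:
  T → 4
  σ[e>=8](T) → 2
  U → 4
  σ[c>2](U) → 2
  (σ[e>=8](T) ⋈[e=c] σ[c>2](U)) → 1

== RESULT ==
w | e | v | x | h | c
r | 8 | q | s | 6 | 8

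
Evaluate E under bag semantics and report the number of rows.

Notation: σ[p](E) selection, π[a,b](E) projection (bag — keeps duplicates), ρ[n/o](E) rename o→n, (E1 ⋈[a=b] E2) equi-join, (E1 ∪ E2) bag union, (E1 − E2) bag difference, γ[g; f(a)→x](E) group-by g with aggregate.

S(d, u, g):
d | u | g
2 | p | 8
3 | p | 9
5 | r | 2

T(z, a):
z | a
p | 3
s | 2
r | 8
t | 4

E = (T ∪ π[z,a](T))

Row counts bottom-up:
  T → 4
  T → 4
  π[z,a](T) → 4
  (T ∪ π[z,a](T)) → 8

|E| = 8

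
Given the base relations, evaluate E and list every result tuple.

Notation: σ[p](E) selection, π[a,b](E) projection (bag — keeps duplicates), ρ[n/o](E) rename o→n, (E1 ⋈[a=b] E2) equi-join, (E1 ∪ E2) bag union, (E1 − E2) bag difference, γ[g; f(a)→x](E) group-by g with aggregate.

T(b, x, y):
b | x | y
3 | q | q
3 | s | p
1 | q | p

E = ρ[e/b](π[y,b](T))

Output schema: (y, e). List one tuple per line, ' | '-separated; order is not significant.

Row counts bottom-up:
  T → 3
  π[y,b](T) → 3
  ρ[e/b](π[y,b](T)) → 3

== RESULT ==
y | e
p | 1
p | 3
q | 3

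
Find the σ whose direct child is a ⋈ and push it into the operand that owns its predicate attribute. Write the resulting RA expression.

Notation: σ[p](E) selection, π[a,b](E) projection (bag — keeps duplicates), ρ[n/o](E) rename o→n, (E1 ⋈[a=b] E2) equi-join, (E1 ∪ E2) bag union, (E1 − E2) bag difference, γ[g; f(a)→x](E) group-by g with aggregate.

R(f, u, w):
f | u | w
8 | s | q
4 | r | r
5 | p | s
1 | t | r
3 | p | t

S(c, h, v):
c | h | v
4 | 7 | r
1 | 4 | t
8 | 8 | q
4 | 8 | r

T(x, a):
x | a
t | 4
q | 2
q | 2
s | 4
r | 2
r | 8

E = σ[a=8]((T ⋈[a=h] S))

σ filters on a, owned by the left side.
E' = (σ[a=8](T) ⋈[a=h] S)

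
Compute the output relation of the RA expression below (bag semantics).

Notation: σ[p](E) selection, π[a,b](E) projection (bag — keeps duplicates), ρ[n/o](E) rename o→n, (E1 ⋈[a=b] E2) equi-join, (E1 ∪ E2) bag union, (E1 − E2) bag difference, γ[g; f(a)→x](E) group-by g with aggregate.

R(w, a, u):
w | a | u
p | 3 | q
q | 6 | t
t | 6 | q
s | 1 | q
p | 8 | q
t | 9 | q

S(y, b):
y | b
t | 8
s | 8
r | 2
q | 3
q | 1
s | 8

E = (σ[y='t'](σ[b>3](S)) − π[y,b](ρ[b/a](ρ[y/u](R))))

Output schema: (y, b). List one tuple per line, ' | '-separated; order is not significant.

Row counts bottom-up:
  S → 6
  σ[b>3](S) → 3
  σ[y='t'](σ[b>3](S)) → 1
  R → 6
  ρ[y/u](R) → 6
  ρ[b/a](ρ[y/u](R)) → 6
  π[y,b](ρ[b/a](ρ[y/u](R))) → 6
  (σ[y='t'](σ[b>3](S)) − π[y,b](ρ[b/a](ρ[y/u](R)))) → 1

== RESULT ==
y | b
t | 8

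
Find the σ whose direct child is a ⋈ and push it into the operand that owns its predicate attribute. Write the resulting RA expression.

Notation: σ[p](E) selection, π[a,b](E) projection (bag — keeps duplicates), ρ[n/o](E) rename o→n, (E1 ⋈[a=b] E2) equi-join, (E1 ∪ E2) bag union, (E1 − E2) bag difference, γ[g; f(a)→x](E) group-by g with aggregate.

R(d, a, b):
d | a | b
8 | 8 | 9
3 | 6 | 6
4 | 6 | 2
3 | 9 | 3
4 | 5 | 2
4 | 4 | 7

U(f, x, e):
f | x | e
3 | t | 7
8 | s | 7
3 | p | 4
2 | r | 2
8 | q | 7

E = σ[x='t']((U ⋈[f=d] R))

σ filters on x, owned by the left side.
E' = (σ[x='t'](U) ⋈[f=d] R)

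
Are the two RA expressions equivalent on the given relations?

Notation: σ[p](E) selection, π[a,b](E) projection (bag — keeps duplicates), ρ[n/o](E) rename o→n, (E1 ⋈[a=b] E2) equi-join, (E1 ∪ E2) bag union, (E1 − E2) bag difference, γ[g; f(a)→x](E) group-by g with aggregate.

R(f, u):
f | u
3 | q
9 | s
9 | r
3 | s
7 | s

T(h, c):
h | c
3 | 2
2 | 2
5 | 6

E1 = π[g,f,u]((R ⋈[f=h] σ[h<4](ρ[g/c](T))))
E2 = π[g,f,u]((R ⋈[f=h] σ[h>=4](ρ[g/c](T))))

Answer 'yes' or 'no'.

E1 row counts bottom-up:
  R → 5
  T → 3
  ρ[g/c](T) → 3
  σ[h<4](ρ[g/c](T)) → 2
  (R ⋈[f=h] σ[h<4](ρ[g/c](T))) → 2
  π[g,f,u]((R ⋈[f=h] σ[h<4](ρ[g/c](T)))) → 2
E2 row counts bottom-up:
  R → 5
  T → 3
  ρ[g/c](T) → 3
  σ[h>=4](ρ[g/c](T)) → 1
  (R ⋈[f=h] σ[h>=4](ρ[g/c](T))) → 0
  π[g,f,u]((R ⋈[f=h] σ[h>=4](ρ[g/c](T)))) → 0

E1 result:
g | f | u
2 | 3 | q
2 | 3 | s
E2 result:
g | f | u
(0 rows)
Witness: (2, 3, 'q') appears 1× in E1 but 0× in E2.

no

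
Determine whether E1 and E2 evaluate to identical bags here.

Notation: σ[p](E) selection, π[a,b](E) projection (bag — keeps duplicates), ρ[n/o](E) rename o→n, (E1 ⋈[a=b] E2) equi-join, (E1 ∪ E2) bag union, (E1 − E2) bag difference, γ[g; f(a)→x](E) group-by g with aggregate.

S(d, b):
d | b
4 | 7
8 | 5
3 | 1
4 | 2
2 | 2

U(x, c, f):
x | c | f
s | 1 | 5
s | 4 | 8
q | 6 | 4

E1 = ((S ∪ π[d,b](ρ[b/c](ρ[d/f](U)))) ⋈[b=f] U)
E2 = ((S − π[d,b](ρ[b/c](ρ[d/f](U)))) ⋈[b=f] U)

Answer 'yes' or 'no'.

E1 per-node cardinality:
  S → 5
  U → 3
  ρ[d/f](U) → 3
  ρ[b/c](ρ[d/f](U)) → 3
  π[d,b](ρ[b/c](ρ[d/f](U))) → 3
  (S ∪ π[d,b](ρ[b/c](ρ[d/f](U)))) → 8
  U → 3
  ((S ∪ π[d,b](ρ[b/c](ρ[d/f](U)))) ⋈[b=f] U) → 2
E2 per-node cardinality:
  S → 5
  U → 3
  ρ[d/f](U) → 3
  ρ[b/c](ρ[d/f](U)) → 3
  π[d,b](ρ[b/c](ρ[d/f](U))) → 3
  (S − π[d,b](ρ[b/c](ρ[d/f](U)))) → 5
  U → 3
  ((S − π[d,b](ρ[b/c](ρ[d/f](U)))) ⋈[b=f] U) → 1

E1 result:
d | b | x | c | f
8 | 4 | q | 6 | 4
8 | 5 | s | 1 | 5
E2 result:
d | b | x | c | f
8 | 5 | s | 1 | 5
Witness: (8, 4, 'q', 6, 4) appears 1× in E1 but 0× in E2.

no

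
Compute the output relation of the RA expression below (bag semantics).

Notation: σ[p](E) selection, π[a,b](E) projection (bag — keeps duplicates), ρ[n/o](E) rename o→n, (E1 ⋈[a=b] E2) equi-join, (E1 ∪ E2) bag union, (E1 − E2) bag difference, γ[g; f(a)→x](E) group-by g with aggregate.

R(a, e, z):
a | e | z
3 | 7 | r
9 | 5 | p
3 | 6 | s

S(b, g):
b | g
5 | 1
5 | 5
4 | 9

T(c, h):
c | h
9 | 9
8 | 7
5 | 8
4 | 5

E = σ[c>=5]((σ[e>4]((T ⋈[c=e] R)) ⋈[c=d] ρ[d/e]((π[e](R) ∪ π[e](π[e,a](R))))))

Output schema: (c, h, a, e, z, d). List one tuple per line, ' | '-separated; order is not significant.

Per-node cardinality:
  T → 4
  R → 3
  (T ⋈[c=e] R) → 1
  σ[e>4]((T ⋈[c=e] R)) → 1
  R → 3
  π[e](R) → 3
  R → 3
  π[e,a](R) → 3
  π[e](π[e,a](R)) → 3
  (π[e](R) ∪ π[e](π[e,a](R))) → 6
  ρ[d/e]((π[e](R) ∪ π[e](π[e,a](R)))) → 6
  (σ[e>4]((T ⋈[c=e] R)) ⋈[c=d] ρ[d/e]((π[e](R) ∪ π[e](π[e,a](R))))) → 2
  σ[c>=5]((σ[e>4]((T ⋈[c=e] R)) ⋈[c=d] ρ[d/e]((π[e](R) ∪ π[e](π[e,a](R)))))) → 2

== RESULT ==
c | h | a | e | z | d
5 | 8 | 9 | 5 | p | 5
5 | 8 | 9 | 5 | p | 5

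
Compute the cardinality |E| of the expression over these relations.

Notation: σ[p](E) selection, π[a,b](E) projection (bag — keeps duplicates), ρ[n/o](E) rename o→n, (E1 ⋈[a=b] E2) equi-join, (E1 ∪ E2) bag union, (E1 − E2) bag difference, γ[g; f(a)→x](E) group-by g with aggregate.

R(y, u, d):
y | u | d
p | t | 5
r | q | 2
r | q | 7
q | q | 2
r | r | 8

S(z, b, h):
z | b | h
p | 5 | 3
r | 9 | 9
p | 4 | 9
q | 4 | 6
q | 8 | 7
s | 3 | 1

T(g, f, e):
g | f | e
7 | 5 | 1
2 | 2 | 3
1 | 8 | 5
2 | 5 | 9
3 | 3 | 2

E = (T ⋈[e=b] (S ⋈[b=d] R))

Row counts bottom-up:
  T → 5
  S → 6
  R → 5
  (S ⋈[b=d] R) → 2
  (T ⋈[e=b] (S ⋈[b=d] R)) → 1

|E| = 1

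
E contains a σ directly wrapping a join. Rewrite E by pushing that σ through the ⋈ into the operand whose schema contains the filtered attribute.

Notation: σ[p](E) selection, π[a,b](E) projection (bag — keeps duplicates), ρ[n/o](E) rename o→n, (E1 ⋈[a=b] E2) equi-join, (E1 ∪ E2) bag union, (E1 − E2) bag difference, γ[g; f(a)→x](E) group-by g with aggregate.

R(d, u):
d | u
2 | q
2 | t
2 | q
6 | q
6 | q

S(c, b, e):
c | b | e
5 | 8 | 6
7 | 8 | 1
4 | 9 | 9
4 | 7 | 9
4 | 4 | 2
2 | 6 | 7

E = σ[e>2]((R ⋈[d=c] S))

σ filters on e, owned by the right side.
E' = (R ⋈[d=c] σ[e>2](S))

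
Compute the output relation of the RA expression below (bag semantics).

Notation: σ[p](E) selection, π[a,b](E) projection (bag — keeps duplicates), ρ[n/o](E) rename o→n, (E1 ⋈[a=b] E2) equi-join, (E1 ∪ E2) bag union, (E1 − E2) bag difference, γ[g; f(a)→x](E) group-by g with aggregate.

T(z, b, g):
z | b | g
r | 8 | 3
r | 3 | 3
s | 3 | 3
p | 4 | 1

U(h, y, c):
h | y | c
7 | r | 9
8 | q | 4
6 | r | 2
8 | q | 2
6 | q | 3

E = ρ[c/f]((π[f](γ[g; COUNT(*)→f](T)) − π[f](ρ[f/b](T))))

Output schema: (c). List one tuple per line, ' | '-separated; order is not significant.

Subexpression sizes:
  T → 4
  γ[g; COUNT(*)→f](T) → 2
  π[f](γ[g; COUNT(*)→f](T)) → 2
  T → 4
  ρ[f/b](T) → 4
  π[f](ρ[f/b](T)) → 4
  (π[f](γ[g; COUNT(*)→f](T)) − π[f](ρ[f/b](T))) → 1
  ρ[c/f]((π[f](γ[g; COUNT(*)→f](T)) − π[f](ρ[f/b](T)))) → 1

== RESULT ==
c
1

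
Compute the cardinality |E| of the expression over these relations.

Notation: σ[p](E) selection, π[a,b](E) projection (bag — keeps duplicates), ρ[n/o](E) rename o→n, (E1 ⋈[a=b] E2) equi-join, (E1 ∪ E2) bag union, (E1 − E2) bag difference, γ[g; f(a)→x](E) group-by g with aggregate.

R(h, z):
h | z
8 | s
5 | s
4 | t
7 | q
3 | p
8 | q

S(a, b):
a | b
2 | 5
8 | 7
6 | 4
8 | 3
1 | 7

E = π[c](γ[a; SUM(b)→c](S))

Subexpression sizes:
  S → 5
  γ[a; SUM(b)→c](S) → 4
  π[c](γ[a; SUM(b)→c](S)) → 4

|E| = 4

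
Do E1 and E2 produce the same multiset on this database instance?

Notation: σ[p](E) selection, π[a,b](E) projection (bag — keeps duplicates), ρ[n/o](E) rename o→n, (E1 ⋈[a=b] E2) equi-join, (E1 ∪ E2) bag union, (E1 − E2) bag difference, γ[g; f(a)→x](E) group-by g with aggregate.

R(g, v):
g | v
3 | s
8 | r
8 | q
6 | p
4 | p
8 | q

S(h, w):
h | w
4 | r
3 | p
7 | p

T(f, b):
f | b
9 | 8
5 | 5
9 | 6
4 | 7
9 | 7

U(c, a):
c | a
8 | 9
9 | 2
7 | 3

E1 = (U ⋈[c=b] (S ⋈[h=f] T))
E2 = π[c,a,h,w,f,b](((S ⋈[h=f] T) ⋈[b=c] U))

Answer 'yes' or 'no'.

E1 per-node cardinality:
  U → 3
  S → 3
  T → 5
  (S ⋈[h=f] T) → 1
  (U ⋈[c=b] (S ⋈[h=f] T)) → 1
E2 per-node cardinality:
  S → 3
  T → 5
  (S ⋈[h=f] T) → 1
  U → 3
  ((S ⋈[h=f] T) ⋈[b=c] U) → 1
  π[c,a,h,w,f,b](((S ⋈[h=f] T) ⋈[b=c] U)) → 1

E1 and E2 produce the same multiset:
c | a | h | w | f | b
7 | 3 | 4 | r | 4 | 7

yes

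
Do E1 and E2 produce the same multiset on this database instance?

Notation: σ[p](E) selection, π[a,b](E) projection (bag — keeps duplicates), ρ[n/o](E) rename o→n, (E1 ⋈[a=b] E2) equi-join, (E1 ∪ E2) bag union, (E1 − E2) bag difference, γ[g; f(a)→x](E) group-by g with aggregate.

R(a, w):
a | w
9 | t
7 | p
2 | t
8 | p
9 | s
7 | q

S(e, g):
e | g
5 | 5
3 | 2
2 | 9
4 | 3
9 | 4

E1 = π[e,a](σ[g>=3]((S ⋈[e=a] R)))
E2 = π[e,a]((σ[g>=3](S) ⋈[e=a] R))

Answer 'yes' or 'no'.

E1 subexpression sizes:
  S → 5
  R → 6
  (S ⋈[e=a] R) → 3
  σ[g>=3]((S ⋈[e=a] R)) → 3
  π[e,a](σ[g>=3]((S ⋈[e=a] R))) → 3
E2 subexpression sizes:
  S → 5
  σ[g>=3](S) → 4
  R → 6
  (σ[g>=3](S) ⋈[e=a] R) → 3
  π[e,a]((σ[g>=3](S) ⋈[e=a] R)) → 3

E1 and E2 produce the same multiset:
e | a
2 | 2
9 | 9
9 | 9

yes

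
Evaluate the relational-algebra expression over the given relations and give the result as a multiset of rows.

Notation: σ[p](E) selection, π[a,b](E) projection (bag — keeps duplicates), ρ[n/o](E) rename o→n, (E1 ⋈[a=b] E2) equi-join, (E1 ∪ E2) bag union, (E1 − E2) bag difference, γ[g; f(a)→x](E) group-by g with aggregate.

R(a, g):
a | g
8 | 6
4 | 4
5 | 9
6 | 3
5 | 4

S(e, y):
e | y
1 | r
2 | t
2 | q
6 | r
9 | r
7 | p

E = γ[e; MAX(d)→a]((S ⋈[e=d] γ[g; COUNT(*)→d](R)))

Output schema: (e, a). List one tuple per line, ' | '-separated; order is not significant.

Subexpression sizes:
  S → 6
  R → 5
  γ[g; COUNT(*)→d](R) → 4
  (S ⋈[e=d] γ[g; COUNT(*)→d](R)) → 5
  γ[e; MAX(d)→a]((S ⋈[e=d] γ[g; COUNT(*)→d](R))) → 2

== RESULT ==
e | a
1 | 1
2 | 2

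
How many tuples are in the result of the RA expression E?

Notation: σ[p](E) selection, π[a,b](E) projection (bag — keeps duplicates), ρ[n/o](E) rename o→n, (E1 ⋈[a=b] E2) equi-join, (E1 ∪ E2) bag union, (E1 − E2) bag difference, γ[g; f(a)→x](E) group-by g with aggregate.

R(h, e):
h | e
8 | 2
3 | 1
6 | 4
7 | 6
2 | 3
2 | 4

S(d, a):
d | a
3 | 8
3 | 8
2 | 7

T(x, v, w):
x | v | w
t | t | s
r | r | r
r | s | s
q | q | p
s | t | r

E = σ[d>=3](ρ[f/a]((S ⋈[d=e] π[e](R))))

Per-node cardinality:
  S → 3
  R → 6
  π[e](R) → 6
  (S ⋈[d=e] π[e](R)) → 3
  ρ[f/a]((S ⋈[d=e] π[e](R))) → 3
  σ[d>=3](ρ[f/a]((S ⋈[d=e] π[e](R)))) → 2

|E| = 2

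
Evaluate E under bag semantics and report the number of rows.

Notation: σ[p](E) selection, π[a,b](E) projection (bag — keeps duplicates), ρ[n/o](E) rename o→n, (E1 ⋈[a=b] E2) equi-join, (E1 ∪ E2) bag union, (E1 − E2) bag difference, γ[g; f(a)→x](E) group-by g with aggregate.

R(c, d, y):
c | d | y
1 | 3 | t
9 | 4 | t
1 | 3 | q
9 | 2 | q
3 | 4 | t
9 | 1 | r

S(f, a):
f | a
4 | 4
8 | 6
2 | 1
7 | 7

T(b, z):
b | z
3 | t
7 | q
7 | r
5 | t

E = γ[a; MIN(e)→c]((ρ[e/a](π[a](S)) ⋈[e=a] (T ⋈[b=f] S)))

Per-node cardinality:
  S → 4
  π[a](S) → 4
  ρ[e/a](π[a](S)) → 4
  T → 4
  S → 4
  (T ⋈[b=f] S) → 2
  (ρ[e/a](π[a](S)) ⋈[e=a] (T ⋈[b=f] S)) → 2
  γ[a; MIN(e)→c]((ρ[e/a](π[a](S)) ⋈[e=a] (T ⋈[b=f] S))) → 1

|E| = 1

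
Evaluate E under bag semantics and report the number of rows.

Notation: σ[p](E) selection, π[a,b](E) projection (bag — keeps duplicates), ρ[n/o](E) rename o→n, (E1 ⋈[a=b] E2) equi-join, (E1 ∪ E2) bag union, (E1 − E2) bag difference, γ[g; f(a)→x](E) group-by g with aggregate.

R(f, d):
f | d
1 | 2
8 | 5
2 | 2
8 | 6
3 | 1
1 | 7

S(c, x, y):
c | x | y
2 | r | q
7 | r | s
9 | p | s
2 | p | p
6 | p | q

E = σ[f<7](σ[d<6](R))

Per-node cardinality:
  R → 6
  σ[d<6](R) → 4
  σ[f<7](σ[d<6](R)) → 3

|E| = 3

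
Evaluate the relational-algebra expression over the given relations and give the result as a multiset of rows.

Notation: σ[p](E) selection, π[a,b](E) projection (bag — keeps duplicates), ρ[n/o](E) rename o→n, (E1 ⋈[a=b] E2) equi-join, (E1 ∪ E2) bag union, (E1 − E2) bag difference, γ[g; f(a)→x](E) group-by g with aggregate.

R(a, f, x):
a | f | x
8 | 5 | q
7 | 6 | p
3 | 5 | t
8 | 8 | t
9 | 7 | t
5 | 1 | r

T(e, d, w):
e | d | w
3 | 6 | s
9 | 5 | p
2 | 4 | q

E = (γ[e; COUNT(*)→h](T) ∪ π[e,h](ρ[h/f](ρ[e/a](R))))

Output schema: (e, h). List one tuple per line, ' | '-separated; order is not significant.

Row counts bottom-up:
  T → 3
  γ[e; COUNT(*)→h](T) → 3
  R → 6
  ρ[e/a](R) → 6
  ρ[h/f](ρ[e/a](R)) → 6
  π[e,h](ρ[h/f](ρ[e/a](R))) → 6
  (γ[e; COUNT(*)→h](T) ∪ π[e,h](ρ[h/f](ρ[e/a](R)))) → 9

== RESULT ==
e | h
2 | 1
3 | 1
3 | 5
5 | 1
7 | 6
8 | 5
8 | 8
9 | 1
9 | 7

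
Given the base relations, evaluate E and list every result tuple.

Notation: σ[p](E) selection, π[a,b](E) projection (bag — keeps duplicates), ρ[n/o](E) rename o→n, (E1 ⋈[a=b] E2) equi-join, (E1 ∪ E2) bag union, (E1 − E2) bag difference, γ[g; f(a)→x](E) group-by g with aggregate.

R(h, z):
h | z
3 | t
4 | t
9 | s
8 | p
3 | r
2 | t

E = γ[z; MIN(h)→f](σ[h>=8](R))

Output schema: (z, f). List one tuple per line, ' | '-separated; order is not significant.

Per-node cardinality:
  R → 6
  σ[h>=8](R) → 2
  γ[z; MIN(h)→f](σ[h>=8](R)) → 2

== RESULT ==
z | f
p | 8
s | 9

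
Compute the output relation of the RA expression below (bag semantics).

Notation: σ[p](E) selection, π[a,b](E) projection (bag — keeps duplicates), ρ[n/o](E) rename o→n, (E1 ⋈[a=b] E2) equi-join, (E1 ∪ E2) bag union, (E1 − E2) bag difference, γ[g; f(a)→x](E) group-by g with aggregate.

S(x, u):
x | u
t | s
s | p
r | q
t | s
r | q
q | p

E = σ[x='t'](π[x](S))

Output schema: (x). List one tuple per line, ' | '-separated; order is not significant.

Stepwise |·|:
  S → 6
  π[x](S) → 6
  σ[x='t'](π[x](S)) → 2

== RESULT ==
x
t
t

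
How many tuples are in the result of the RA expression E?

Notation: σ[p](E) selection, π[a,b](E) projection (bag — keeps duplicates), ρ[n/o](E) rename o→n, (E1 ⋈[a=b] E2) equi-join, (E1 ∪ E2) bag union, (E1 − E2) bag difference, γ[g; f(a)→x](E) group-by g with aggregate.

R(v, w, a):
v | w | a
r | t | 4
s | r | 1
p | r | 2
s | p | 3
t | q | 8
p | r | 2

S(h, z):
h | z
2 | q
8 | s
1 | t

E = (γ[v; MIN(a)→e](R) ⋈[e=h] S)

Stepwise |·|:
  R → 6
  γ[v; MIN(a)→e](R) → 4
  S → 3
  (γ[v; MIN(a)→e](R) ⋈[e=h] S) → 3

|E| = 3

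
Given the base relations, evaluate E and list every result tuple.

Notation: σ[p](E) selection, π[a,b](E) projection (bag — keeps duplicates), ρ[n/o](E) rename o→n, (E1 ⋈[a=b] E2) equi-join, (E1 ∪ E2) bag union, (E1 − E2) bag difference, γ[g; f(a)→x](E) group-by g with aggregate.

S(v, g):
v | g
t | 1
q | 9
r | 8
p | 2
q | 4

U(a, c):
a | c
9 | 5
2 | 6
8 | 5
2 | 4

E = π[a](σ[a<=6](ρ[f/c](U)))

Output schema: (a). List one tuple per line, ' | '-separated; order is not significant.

Row counts bottom-up:
  U → 4
  ρ[f/c](U) → 4
  σ[a<=6](ρ[f/c](U)) → 2
  π[a](σ[a<=6](ρ[f/c](U))) → 2

== RESULT ==
a
2
2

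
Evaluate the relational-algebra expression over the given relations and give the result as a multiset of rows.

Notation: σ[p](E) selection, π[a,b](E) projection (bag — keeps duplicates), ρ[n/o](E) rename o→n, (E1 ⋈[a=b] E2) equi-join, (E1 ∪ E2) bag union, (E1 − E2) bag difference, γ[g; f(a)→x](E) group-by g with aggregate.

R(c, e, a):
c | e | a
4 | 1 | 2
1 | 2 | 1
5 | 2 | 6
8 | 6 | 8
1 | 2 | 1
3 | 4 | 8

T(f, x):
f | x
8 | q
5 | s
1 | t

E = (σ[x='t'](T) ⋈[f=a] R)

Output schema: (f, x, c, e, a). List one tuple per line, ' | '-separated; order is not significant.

Stepwise |·|:
  T → 3
  σ[x='t'](T) → 1
  R → 6
  (σ[x='t'](T) ⋈[f=a] R) → 2

== RESULT ==
f | x | c | e | a
1 | t | 1 | 2 | 1
1 | t | 1 | 2 | 1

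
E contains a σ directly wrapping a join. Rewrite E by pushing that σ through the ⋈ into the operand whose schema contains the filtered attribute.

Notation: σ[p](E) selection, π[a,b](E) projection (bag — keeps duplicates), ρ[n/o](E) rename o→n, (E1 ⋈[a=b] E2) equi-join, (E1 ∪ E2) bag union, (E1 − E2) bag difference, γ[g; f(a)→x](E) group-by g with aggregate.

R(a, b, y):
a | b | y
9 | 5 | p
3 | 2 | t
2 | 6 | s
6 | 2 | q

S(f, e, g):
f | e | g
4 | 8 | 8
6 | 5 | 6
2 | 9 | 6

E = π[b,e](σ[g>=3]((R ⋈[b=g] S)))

σ filters on g, owned by the right side.
E' = π[b,e]((R ⋈[b=g] σ[g>=3](S)))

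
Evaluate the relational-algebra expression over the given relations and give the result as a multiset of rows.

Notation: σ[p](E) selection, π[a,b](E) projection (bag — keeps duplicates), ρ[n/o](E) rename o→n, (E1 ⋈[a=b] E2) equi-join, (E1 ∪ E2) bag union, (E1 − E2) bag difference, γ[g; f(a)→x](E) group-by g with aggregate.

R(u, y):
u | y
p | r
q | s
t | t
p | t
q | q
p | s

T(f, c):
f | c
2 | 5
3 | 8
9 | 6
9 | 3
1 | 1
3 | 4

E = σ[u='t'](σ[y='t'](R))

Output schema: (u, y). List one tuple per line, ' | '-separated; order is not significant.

Row counts bottom-up:
  R → 6
  σ[y='t'](R) → 2
  σ[u='t'](σ[y='t'](R)) → 1

== RESULT ==
u | y
t | t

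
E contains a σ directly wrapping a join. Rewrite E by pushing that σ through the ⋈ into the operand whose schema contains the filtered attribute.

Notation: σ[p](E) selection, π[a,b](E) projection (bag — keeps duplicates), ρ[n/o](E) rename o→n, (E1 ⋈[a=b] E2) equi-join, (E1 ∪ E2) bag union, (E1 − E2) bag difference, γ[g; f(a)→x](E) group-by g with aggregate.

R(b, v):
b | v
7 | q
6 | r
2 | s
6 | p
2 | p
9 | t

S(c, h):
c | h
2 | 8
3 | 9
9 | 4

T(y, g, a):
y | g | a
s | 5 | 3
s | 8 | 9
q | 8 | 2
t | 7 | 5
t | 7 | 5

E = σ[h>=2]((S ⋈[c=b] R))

σ filters on h, owned by the left side.
E' = (σ[h>=2](S) ⋈[c=b] R)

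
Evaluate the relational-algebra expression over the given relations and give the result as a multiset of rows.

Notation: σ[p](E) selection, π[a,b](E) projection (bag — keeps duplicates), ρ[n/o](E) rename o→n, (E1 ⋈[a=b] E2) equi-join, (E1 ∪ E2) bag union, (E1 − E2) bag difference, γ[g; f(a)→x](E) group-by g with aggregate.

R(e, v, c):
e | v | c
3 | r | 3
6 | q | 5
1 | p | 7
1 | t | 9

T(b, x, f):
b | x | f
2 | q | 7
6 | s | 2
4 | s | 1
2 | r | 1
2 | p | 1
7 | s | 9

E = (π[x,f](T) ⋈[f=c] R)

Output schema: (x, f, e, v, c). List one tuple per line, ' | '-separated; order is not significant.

Stepwise |·|:
  T → 6
  π[x,f](T) → 6
  R → 4
  (π[x,f](T) ⋈[f=c] R) → 2

== RESULT ==
x | f | e | v | c
q | 7 | 1 | p | 7
s | 9 | 1 | t | 9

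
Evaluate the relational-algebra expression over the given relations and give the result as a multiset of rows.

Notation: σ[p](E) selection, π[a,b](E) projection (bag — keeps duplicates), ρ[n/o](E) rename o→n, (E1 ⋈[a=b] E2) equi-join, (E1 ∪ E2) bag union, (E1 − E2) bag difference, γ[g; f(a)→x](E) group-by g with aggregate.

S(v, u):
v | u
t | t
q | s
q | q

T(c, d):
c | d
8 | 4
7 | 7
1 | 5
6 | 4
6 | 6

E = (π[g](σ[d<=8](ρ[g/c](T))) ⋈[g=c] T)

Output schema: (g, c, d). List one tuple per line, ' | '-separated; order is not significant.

Subexpression sizes:
  T → 5
  ρ[g/c](T) → 5
  σ[d<=8](ρ[g/c](T)) → 5
  π[g](σ[d<=8](ρ[g/c](T))) → 5
  T → 5
  (π[g](σ[d<=8](ρ[g/c](T))) ⋈[g=c] T) → 7

== RESULT ==
g | c | d
1 | 1 | 5
6 | 6 | 4
6 | 6 | 4
6 | 6 | 6
6 | 6 | 6
7 | 7 | 7
8 | 8 | 4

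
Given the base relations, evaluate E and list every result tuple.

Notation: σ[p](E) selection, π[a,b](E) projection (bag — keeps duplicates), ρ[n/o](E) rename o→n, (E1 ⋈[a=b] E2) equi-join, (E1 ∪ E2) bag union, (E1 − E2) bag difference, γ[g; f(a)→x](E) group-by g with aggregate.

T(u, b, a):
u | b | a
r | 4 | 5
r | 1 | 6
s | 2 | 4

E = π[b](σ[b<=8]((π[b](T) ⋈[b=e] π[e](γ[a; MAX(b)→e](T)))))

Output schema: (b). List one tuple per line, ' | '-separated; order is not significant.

Row counts bottom-up:
  T → 3
  π[b](T) → 3
  T → 3
  γ[a; MAX(b)→e](T) → 3
  π[e](γ[a; MAX(b)→e](T)) → 3
  (π[b](T) ⋈[b=e] π[e](γ[a; MAX(b)→e](T))) → 3
  σ[b<=8]((π[b](T) ⋈[b=e] π[e](γ[a; MAX(b)→e](T)))) → 3
  π[b](σ[b<=8]((π[b](T) ⋈[b=e] π[e](γ[a; MAX(b)→e](T))))) → 3

== RESULT ==
b
1
2
4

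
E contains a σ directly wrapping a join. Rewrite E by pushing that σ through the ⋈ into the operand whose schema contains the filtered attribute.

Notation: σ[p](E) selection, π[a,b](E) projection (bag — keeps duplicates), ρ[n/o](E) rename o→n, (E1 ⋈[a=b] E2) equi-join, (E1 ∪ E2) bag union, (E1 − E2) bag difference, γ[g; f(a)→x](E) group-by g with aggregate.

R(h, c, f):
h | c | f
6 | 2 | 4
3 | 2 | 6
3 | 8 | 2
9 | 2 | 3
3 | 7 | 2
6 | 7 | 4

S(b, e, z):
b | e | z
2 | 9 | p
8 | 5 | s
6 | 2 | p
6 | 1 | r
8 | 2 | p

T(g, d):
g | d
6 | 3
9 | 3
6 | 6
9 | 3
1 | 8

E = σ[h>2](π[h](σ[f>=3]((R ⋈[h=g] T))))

σ filters on f, owned by the left side.
E' = σ[h>2](π[h]((σ[f>=3](R) ⋈[h=g] T)))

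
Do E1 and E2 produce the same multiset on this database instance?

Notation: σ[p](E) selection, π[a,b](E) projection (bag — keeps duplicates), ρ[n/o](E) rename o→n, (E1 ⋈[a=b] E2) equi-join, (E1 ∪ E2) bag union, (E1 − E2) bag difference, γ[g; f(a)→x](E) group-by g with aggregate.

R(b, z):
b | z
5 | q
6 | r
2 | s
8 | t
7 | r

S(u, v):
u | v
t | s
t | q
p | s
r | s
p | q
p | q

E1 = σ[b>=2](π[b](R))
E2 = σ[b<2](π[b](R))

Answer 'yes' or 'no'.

E1 subexpression sizes:
  R → 5
  π[b](R) → 5
  σ[b>=2](π[b](R)) → 5
E2 subexpression sizes:
  R → 5
  π[b](R) → 5
  σ[b<2](π[b](R)) → 0

E1 result:
b
2
5
6
7
8
E2 result:
b
(0 rows)
Witness: (6,) appears 1× in E1 but 0× in E2.

no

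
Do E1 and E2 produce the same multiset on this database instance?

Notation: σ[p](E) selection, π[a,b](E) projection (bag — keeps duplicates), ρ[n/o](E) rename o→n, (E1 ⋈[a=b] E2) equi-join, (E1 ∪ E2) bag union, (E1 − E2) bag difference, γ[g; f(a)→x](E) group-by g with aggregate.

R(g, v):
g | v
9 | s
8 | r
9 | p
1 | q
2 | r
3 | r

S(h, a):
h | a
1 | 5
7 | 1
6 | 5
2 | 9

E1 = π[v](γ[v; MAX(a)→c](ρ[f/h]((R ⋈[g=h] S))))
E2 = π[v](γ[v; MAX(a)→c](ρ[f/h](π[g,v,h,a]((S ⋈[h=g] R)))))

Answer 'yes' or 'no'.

E1 row counts bottom-up:
  R → 6
  S → 4
  (R ⋈[g=h] S) → 2
  ρ[f/h]((R ⋈[g=h] S)) → 2
  γ[v; MAX(a)→c](ρ[f/h]((R ⋈[g=h] S))) → 2
  π[v](γ[v; MAX(a)→c](ρ[f/h]((R ⋈[g=h] S)))) → 2
E2 row counts bottom-up:
  S → 4
  R → 6
  (S ⋈[h=g] R) → 2
  π[g,v,h,a]((S ⋈[h=g] R)) → 2
  ρ[f/h](π[g,v,h,a]((S ⋈[h=g] R))) → 2
  γ[v; MAX(a)→c](ρ[f/h](π[g,v,h,a]((S ⋈[h=g] R)))) → 2
  π[v](γ[v; MAX(a)→c](ρ[f/h](π[g,v,h,a]((S ⋈[h=g] R))))) → 2

E1 and E2 produce the same multiset:
v
q
r

yes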